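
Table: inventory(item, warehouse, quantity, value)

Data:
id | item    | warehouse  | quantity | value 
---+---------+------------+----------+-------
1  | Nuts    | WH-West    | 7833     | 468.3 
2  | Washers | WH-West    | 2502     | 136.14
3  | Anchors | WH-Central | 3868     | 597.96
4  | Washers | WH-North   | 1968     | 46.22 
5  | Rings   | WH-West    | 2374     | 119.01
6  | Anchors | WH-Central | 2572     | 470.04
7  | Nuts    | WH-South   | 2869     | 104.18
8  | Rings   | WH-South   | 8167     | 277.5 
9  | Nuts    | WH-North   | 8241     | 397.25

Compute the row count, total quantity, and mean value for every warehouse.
SELECT warehouse,
       COUNT(*) as cnt,
       SUM(quantity) as total_quantity,
       AVG(value) as avg_value
FROM inventory
GROUP BY warehouse

Result:
  WH-Central: 2 records, 6440 total quantity, 534.00 avg value
  WH-North: 2 records, 10209 total quantity, 221.74 avg value
  WH-South: 2 records, 11036 total quantity, 190.84 avg value
  WH-West: 3 records, 12709 total quantity, 241.15 avg value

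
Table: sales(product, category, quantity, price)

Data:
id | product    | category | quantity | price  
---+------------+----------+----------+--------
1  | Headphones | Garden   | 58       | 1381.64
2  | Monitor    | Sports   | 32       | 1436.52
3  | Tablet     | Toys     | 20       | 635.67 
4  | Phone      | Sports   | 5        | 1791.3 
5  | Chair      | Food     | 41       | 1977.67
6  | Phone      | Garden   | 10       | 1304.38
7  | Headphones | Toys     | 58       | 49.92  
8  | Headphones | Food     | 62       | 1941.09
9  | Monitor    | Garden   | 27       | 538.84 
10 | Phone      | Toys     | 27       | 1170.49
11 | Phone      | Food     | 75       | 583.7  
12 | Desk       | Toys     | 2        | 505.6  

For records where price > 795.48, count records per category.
SELECT category, COUNT(*)
FROM sales
WHERE price > 795.48
GROUP BY category

Note: WHERE filters rows before grouping.

Result:
  Food: 2
  Garden: 2
  Sports: 2
  Toys: 1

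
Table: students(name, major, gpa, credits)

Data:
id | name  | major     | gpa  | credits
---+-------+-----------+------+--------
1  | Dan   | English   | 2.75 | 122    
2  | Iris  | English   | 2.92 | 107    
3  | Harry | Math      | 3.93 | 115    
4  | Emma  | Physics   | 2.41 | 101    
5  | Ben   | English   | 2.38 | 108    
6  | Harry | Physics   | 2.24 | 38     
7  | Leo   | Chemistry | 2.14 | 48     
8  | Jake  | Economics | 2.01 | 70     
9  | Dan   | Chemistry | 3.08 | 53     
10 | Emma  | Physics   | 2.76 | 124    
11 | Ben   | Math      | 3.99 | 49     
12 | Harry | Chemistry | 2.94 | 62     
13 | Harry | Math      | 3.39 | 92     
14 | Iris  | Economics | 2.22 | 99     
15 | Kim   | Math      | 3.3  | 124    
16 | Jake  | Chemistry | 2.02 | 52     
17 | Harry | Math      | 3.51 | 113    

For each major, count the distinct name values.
SELECT major, COUNT(DISTINCT name)
FROM students
GROUP BY major

Result:
  Chemistry: 4 distinct
  Economics: 2 distinct
  English: 3 distinct
  Math: 3 distinct
  Physics: 2 distinct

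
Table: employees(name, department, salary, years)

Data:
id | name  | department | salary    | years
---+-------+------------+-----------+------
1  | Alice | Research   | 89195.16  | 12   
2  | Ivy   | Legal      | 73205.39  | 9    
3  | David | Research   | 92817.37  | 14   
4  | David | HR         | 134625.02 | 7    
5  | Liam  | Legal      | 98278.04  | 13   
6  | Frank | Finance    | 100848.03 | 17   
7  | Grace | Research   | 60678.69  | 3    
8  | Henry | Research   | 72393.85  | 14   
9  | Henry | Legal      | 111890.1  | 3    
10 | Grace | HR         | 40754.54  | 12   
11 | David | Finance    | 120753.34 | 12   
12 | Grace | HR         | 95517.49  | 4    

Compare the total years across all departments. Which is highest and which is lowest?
SELECT department, SUM(years)
FROM employees
GROUP BY department
ORDER BY SUM(years)

All groups:
  HR: 23
  Legal: 25
  Finance: 29
  Research: 43

Highest: Research (43)
Lowest: HR (23)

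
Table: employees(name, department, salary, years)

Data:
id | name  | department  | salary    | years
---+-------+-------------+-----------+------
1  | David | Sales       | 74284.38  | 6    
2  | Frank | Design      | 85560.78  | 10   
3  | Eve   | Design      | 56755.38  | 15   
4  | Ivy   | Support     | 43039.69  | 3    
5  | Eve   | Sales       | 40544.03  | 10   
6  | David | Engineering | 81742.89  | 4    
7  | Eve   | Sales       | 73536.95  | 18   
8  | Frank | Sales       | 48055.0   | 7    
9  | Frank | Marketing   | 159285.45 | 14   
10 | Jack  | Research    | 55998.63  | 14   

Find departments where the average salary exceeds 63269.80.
SELECT department, AVG(salary)
FROM employees
GROUP BY department
HAVING AVG(salary) > 63269.80

Result:
  Design: avg=71158.08
  Engineering: avg=81742.89
  Marketing: avg=159285.45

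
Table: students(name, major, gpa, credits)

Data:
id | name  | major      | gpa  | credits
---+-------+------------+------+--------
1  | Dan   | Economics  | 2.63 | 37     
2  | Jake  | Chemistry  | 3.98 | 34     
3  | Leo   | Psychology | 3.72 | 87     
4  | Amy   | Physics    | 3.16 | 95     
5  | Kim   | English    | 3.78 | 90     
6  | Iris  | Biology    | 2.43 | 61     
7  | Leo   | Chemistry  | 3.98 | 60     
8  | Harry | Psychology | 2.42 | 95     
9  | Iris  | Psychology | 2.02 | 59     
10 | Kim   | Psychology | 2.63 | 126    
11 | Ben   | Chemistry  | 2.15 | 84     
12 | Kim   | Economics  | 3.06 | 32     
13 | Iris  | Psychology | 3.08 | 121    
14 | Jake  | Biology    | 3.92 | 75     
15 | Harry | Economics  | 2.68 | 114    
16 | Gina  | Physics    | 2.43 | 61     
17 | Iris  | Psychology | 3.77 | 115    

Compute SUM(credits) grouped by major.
SELECT major, SUM(credits) as result
FROM students
GROUP BY major

Result:
  Biology: 136
  Chemistry: 178
  Economics: 183
  English: 90
  Physics: 156
  Psychology: 603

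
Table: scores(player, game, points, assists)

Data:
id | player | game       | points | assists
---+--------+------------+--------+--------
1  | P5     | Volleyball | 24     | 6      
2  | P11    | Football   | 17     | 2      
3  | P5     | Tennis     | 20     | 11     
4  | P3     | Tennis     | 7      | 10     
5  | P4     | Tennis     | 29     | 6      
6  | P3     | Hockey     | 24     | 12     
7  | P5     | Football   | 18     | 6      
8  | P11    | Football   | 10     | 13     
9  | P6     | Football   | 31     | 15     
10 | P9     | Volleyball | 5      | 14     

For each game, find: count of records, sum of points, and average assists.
SELECT game,
       COUNT(*) as cnt,
       SUM(points) as total_points,
       AVG(assists) as avg_assists
FROM scores
GROUP BY game

Result:
  Football: 4 records, 76 total points, 9.00 avg assists
  Hockey: 1 records, 24 total points, 12.00 avg assists
  Tennis: 3 records, 56 total points, 9.00 avg assists
  Volleyball: 2 records, 29 total points, 10.00 avg assists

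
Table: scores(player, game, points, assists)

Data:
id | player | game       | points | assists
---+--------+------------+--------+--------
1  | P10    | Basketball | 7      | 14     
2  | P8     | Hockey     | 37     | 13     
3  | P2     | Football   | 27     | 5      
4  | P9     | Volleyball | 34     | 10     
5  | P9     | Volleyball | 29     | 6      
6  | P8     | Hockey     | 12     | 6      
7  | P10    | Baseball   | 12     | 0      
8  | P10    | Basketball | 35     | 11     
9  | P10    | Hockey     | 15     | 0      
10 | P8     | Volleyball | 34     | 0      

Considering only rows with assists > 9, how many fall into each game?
SELECT game, COUNT(*)
FROM scores
WHERE assists > 9
GROUP BY game

Note: WHERE filters rows before grouping.

Result:
  Basketball: 2
  Hockey: 1
  Volleyball: 1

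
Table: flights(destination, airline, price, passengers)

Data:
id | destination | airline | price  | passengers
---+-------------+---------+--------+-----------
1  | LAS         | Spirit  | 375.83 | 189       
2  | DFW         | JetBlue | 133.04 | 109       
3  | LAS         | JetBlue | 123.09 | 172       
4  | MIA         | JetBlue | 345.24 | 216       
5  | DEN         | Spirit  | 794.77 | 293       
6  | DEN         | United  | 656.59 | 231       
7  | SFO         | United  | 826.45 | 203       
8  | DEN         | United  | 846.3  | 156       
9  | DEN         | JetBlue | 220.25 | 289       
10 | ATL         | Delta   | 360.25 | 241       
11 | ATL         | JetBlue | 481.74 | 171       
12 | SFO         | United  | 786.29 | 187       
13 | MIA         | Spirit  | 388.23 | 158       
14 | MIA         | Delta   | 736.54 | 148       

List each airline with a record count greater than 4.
SELECT airline, COUNT(*) as cnt
FROM flights
GROUP BY airline
HAVING COUNT(*) > 4

Result:
  JetBlue: 5

Note: HAVING filters groups after aggregation, WHERE filters rows before.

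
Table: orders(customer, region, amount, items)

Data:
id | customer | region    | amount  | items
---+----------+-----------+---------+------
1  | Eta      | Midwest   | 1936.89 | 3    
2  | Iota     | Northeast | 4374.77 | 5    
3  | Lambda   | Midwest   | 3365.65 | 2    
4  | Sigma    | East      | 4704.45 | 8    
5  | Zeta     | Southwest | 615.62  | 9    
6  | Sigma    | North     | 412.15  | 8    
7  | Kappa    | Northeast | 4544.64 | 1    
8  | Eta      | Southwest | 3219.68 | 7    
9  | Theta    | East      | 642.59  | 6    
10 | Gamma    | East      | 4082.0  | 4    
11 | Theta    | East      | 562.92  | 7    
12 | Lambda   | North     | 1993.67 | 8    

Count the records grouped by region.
SELECT region, COUNT(*) as count
FROM orders
GROUP BY region

Result:
  East: 4
  Midwest: 2
  North: 2
  Northeast: 2
  Southwest: 2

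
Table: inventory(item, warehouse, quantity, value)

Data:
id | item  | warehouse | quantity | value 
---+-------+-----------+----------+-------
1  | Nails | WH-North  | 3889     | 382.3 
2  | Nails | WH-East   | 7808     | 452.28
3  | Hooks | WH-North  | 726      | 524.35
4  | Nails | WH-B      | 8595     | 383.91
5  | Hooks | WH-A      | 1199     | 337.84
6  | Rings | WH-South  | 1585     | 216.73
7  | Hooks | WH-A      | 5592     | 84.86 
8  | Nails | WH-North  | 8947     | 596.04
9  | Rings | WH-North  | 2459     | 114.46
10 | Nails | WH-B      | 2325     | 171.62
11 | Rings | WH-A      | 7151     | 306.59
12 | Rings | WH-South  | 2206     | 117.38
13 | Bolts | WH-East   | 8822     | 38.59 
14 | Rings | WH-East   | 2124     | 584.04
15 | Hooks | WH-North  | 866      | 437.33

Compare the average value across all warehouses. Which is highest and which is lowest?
SELECT warehouse, AVG(value)
FROM inventory
GROUP BY warehouse
ORDER BY AVG(value)

All groups:
  WH-South: 167.06
  WH-A: 243.10
  WH-B: 277.77
  WH-East: 358.30
  WH-North: 410.90

Highest: WH-North (410.90)
Lowest: WH-South (167.06)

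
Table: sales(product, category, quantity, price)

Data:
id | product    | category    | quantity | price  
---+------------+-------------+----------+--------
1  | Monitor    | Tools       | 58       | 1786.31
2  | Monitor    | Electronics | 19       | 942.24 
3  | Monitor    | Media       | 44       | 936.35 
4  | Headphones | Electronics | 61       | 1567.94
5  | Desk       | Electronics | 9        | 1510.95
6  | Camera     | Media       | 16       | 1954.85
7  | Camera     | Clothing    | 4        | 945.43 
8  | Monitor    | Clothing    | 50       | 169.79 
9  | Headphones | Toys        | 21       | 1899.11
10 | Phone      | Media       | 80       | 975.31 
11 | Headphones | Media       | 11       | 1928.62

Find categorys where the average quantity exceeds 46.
SELECT category, AVG(quantity)
FROM sales
GROUP BY category
HAVING AVG(quantity) > 46

Result:
  Tools: avg=58.00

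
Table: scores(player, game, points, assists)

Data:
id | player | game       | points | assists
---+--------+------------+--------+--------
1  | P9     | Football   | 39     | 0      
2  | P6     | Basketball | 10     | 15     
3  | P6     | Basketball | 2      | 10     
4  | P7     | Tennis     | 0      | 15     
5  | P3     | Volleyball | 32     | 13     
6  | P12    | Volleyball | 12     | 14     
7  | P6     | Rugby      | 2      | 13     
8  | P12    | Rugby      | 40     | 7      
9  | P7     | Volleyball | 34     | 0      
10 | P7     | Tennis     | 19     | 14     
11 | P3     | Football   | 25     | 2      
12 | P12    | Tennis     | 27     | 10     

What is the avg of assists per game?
SELECT game, AVG(assists) as result
FROM scores
GROUP BY game

Result:
  Basketball: 12.50
  Football: 1.00
  Rugby: 10.00
  Tennis: 13.00
  Volleyball: 9.00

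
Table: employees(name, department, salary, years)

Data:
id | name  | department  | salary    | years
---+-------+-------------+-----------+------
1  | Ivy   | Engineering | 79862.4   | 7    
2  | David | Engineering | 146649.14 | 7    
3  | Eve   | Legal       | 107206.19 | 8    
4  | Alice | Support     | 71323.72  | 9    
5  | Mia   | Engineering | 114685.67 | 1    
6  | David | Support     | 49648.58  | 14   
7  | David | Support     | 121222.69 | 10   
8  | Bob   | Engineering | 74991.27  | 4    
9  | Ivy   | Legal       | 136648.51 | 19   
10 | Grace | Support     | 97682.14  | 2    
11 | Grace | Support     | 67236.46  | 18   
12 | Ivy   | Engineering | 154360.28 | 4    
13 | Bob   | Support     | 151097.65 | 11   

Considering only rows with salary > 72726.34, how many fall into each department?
SELECT department, COUNT(*)
FROM employees
WHERE salary > 72726.34
GROUP BY department

Note: WHERE filters rows before grouping.

Result:
  Engineering: 5
  Legal: 2
  Support: 3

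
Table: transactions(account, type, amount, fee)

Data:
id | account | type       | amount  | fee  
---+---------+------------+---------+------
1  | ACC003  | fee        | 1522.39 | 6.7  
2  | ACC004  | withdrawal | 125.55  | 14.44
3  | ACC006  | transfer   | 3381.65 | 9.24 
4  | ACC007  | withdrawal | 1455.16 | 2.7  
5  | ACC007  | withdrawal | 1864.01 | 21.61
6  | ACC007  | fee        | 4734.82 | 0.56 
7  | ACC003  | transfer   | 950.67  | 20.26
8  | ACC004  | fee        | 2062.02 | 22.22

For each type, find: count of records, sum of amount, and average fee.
SELECT type,
       COUNT(*) as cnt,
       SUM(amount) as total_amount,
       AVG(fee) as avg_fee
FROM transactions
GROUP BY type

Result:
  fee: 3 records, 8319.23 total amount, 9.83 avg fee
  transfer: 2 records, 4332.32 total amount, 14.75 avg fee
  withdrawal: 3 records, 3444.72 total amount, 12.92 avg fee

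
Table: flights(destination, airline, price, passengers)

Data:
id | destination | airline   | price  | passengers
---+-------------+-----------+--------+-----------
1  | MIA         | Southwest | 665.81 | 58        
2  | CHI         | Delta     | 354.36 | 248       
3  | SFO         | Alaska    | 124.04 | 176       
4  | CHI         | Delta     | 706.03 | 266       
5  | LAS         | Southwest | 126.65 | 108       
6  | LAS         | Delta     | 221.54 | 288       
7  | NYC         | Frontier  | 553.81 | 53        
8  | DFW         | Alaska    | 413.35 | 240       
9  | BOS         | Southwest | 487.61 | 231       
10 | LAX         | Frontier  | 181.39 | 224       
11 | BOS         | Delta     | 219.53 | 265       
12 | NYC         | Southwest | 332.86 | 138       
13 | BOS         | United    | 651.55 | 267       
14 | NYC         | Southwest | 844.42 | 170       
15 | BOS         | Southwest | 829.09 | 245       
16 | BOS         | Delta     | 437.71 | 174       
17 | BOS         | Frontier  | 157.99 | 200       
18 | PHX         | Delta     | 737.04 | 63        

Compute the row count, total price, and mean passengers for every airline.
SELECT airline,
       COUNT(*) as cnt,
       SUM(price) as total_price,
       AVG(passengers) as avg_passengers
FROM flights
GROUP BY airline

Result:
  Alaska: 2 records, 537.39 total price, 208.00 avg passengers
  Delta: 6 records, 2676.21 total price, 217.33 avg passengers
  Frontier: 3 records, 893.19 total price, 159.00 avg passengers
  Southwest: 6 records, 3286.44 total price, 158.33 avg passengers
  United: 1 records, 651.55 total price, 267.00 avg passengers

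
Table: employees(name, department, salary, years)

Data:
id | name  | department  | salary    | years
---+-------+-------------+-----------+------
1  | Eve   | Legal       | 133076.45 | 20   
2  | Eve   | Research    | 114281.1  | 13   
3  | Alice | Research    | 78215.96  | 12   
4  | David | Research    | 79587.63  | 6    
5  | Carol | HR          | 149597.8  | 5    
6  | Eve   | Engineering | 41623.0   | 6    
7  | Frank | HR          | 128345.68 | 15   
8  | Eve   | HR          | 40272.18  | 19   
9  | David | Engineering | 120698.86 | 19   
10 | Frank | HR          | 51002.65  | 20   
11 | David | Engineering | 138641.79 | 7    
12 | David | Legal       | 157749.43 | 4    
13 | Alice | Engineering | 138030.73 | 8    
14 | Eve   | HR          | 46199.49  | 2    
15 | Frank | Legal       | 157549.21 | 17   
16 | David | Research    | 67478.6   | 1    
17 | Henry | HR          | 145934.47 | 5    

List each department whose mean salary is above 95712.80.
SELECT department, AVG(salary)
FROM employees
GROUP BY department
HAVING AVG(salary) > 95712.80

Result:
  Engineering: avg=109748.60
  Legal: avg=149458.36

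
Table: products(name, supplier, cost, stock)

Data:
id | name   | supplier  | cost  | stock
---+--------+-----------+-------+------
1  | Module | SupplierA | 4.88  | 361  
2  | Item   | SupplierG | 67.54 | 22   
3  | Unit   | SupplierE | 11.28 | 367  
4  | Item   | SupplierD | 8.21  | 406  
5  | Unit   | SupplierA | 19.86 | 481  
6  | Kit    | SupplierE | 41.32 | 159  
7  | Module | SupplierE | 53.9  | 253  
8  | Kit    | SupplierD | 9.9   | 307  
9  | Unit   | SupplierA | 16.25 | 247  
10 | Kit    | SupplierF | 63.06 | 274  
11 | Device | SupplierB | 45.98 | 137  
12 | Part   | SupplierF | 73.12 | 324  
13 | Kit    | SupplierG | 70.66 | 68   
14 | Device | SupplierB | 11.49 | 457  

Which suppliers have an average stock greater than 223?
SELECT supplier, AVG(stock)
FROM products
GROUP BY supplier
HAVING AVG(stock) > 223

Result:
  SupplierA: avg=363.00
  SupplierB: avg=297.00
  SupplierD: avg=356.50
  SupplierE: avg=259.67
  SupplierF: avg=299.00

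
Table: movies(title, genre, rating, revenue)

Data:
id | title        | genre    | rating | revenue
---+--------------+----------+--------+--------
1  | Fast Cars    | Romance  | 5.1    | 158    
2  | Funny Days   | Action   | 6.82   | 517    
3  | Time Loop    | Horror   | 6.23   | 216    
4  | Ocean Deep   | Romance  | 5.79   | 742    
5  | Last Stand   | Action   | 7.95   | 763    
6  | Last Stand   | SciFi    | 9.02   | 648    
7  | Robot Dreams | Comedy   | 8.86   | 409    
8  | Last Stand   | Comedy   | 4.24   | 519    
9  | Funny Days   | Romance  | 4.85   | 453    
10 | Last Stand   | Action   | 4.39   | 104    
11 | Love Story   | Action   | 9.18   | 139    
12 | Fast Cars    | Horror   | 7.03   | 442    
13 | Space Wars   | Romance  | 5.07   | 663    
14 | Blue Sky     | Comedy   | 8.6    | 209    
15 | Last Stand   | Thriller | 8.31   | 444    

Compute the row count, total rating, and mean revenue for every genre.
SELECT genre,
       COUNT(*) as cnt,
       SUM(rating) as total_rating,
       AVG(revenue) as avg_revenue
FROM movies
GROUP BY genre

Result:
  Action: 4 records, 28.34 total rating, 380.75 avg revenue
  Comedy: 3 records, 21.70 total rating, 379.00 avg revenue
  Horror: 2 records, 13.26 total rating, 329.00 avg revenue
  Romance: 4 records, 20.81 total rating, 504.00 avg revenue
  SciFi: 1 records, 9.02 total rating, 648.00 avg revenue
  Thriller: 1 records, 8.31 total rating, 444.00 avg revenue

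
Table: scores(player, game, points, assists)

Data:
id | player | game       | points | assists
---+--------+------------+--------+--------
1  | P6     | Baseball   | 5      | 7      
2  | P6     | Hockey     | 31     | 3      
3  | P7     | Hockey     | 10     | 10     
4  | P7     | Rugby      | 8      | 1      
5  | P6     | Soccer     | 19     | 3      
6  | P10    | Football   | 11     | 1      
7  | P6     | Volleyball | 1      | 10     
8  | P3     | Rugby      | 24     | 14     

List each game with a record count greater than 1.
SELECT game, COUNT(*) as cnt
FROM scores
GROUP BY game
HAVING COUNT(*) > 1

Result:
  Hockey: 2
  Rugby: 2

Note: HAVING filters groups after aggregation, WHERE filters rows before.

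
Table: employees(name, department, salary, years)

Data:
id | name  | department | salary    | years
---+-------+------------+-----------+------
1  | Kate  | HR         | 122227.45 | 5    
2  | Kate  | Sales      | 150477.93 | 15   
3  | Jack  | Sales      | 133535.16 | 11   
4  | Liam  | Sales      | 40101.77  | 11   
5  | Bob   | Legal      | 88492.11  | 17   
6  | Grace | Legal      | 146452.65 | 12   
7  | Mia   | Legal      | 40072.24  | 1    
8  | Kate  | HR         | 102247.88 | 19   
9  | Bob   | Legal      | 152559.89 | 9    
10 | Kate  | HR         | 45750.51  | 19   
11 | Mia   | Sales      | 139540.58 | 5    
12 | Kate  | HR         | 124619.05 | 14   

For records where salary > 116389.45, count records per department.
SELECT department, COUNT(*)
FROM employees
WHERE salary > 116389.45
GROUP BY department

Note: WHERE filters rows before grouping.

Result:
  HR: 2
  Legal: 2
  Sales: 3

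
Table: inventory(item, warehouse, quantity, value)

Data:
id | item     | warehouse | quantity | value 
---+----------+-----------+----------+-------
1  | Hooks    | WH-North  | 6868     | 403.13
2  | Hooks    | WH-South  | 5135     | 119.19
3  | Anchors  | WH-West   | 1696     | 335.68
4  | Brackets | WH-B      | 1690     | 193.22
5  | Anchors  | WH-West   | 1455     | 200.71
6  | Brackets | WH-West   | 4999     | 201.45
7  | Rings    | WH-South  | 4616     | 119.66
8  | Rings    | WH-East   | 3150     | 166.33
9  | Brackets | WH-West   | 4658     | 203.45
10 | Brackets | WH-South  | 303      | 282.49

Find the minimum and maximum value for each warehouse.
SELECT warehouse, MIN(value), MAX(value)
FROM inventory
GROUP BY warehouse

Result:
  WH-B: min=193.22, max=193.22
  WH-East: min=166.33, max=166.33
  WH-North: min=403.13, max=403.13
  WH-South: min=119.19, max=282.49
  WH-West: min=200.71, max=335.68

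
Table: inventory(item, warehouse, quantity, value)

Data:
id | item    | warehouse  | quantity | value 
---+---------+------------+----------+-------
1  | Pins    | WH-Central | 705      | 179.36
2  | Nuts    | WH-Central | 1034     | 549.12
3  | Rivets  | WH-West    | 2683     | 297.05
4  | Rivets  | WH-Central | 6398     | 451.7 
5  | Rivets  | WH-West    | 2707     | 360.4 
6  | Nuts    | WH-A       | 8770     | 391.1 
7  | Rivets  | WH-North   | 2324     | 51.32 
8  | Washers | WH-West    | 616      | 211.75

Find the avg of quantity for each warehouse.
SELECT warehouse, AVG(quantity) as result
FROM inventory
GROUP BY warehouse

Result:
  WH-A: 8770.00
  WH-Central: 2712.33
  WH-North: 2324.00
  WH-West: 2002.00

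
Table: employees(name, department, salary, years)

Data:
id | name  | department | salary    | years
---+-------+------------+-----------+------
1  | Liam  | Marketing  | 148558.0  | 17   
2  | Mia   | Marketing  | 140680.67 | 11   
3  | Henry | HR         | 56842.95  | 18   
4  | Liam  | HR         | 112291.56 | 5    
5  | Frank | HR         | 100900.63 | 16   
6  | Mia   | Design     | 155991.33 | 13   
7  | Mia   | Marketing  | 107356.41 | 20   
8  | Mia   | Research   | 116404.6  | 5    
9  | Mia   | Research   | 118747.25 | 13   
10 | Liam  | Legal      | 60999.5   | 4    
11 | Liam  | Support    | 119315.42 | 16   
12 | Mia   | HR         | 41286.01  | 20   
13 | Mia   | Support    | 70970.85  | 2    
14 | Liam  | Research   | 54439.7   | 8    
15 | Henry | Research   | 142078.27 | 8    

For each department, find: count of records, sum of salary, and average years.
SELECT department,
       COUNT(*) as cnt,
       SUM(salary) as total_salary,
       AVG(years) as avg_years
FROM employees
GROUP BY department

Result:
  Design: 1 records, 155991.33 total salary, 13.00 avg years
  HR: 4 records, 311321.15 total salary, 14.75 avg years
  Legal: 1 records, 60999.50 total salary, 4.00 avg years
  Marketing: 3 records, 396595.08 total salary, 16.00 avg years
  Research: 4 records, 431669.82 total salary, 8.50 avg years
  Support: 2 records, 190286.27 total salary, 9.00 avg years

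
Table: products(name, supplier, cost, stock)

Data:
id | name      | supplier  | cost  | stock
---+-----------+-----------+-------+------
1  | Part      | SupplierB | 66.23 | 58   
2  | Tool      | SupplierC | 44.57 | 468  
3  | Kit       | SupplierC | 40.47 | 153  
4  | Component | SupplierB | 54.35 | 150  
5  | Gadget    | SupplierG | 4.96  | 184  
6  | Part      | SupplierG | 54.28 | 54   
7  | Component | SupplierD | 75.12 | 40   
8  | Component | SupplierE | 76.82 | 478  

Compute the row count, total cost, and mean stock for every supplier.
SELECT supplier,
       COUNT(*) as cnt,
       SUM(cost) as total_cost,
       AVG(stock) as avg_stock
FROM products
GROUP BY supplier

Result:
  SupplierB: 2 records, 120.58 total cost, 104.00 avg stock
  SupplierC: 2 records, 85.04 total cost, 310.50 avg stock
  SupplierD: 1 records, 75.12 total cost, 40.00 avg stock
  SupplierE: 1 records, 76.82 total cost, 478.00 avg stock
  SupplierG: 2 records, 59.24 total cost, 119.00 avg stock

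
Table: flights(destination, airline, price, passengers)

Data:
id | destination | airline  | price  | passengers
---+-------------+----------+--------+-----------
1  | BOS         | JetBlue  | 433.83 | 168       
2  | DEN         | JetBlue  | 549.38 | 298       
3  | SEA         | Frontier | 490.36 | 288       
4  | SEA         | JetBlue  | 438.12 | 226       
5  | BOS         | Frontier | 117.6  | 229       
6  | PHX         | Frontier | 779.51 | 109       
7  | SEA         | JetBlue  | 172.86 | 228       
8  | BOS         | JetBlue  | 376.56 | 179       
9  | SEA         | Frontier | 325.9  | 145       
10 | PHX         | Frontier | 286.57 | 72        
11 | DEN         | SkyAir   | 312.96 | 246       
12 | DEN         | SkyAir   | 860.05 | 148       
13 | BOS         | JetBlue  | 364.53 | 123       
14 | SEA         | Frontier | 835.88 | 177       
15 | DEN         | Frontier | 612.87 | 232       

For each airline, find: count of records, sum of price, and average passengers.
SELECT airline,
       COUNT(*) as cnt,
       SUM(price) as total_price,
       AVG(passengers) as avg_passengers
FROM flights
GROUP BY airline

Result:
  Frontier: 7 records, 3448.69 total price, 178.86 avg passengers
  JetBlue: 6 records, 2335.28 total price, 203.67 avg passengers
  SkyAir: 2 records, 1173.01 total price, 197.00 avg passengers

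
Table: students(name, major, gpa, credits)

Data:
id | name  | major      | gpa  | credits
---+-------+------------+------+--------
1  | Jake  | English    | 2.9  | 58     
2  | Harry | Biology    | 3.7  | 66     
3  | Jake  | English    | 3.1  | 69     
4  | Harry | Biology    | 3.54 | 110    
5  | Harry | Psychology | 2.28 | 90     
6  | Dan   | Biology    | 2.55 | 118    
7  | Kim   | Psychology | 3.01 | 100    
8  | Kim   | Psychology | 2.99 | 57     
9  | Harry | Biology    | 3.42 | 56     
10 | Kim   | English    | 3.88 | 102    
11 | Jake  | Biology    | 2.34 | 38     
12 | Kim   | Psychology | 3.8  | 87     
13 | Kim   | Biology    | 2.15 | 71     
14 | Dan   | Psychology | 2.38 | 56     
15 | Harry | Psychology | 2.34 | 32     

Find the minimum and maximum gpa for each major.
SELECT major, MIN(gpa), MAX(gpa)
FROM students
GROUP BY major

Result:
  Biology: min=2.15, max=3.70
  English: min=2.90, max=3.88
  Psychology: min=2.28, max=3.80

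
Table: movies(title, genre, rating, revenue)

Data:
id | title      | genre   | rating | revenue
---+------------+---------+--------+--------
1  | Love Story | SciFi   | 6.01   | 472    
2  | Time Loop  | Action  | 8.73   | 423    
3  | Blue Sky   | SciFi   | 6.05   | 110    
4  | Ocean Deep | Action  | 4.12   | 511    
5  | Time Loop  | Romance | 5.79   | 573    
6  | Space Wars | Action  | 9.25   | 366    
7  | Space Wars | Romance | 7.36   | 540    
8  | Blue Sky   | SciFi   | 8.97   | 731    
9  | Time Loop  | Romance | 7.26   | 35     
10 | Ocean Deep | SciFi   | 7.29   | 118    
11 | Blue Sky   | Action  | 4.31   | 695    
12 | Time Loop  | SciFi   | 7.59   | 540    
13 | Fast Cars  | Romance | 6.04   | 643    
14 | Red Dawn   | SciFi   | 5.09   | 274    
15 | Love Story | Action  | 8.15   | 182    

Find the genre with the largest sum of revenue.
SELECT genre, SUM(revenue) as val
FROM movies
GROUP BY genre
ORDER BY val DESC
LIMIT 1

Result: SciFi with sum(revenue) = 2245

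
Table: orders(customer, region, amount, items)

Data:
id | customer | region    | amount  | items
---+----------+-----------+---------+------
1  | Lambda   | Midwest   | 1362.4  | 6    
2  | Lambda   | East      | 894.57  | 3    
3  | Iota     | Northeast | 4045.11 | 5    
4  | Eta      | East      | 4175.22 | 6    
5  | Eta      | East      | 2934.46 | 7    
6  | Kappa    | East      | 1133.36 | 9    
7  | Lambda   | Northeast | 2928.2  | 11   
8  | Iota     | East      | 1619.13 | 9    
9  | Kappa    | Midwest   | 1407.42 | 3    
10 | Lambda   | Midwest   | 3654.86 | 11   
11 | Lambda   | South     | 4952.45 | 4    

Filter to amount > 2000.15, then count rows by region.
SELECT region, COUNT(*)
FROM orders
WHERE amount > 2000.15
GROUP BY region

Note: WHERE filters rows before grouping.

Result:
  East: 2
  Midwest: 1
  Northeast: 2
  South: 1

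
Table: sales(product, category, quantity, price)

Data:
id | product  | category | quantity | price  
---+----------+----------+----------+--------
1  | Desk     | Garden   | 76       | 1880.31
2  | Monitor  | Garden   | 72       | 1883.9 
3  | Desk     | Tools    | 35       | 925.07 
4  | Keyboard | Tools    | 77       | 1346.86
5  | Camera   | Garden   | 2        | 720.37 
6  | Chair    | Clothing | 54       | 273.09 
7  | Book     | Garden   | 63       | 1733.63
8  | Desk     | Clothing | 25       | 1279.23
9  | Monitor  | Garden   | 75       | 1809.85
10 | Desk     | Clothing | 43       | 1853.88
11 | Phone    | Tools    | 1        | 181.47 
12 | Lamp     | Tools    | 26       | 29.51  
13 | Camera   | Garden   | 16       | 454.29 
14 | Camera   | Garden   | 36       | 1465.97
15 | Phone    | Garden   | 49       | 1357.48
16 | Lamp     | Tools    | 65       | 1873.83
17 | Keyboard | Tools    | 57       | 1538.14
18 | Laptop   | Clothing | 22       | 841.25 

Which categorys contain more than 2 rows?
SELECT category, COUNT(*) as cnt
FROM sales
GROUP BY category
HAVING COUNT(*) > 2

Result:
  Clothing: 4
  Garden: 8
  Tools: 6

Note: HAVING filters groups after aggregation, WHERE filters rows before.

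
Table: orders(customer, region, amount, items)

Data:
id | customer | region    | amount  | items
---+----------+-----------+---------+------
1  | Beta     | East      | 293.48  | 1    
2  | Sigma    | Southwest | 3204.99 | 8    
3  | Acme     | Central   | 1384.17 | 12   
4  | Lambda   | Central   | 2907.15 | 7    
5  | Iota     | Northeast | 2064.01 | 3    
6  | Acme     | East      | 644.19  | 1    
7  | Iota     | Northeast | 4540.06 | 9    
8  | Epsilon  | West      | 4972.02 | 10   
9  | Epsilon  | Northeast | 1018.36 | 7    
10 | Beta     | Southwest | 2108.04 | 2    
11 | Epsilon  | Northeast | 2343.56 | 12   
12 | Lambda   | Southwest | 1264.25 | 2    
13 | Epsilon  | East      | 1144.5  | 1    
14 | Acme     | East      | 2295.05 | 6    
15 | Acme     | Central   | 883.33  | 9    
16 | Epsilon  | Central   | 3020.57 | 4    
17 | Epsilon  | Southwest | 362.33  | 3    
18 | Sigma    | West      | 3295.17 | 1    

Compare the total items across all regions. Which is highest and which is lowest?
SELECT region, SUM(items)
FROM orders
GROUP BY region
ORDER BY SUM(items)

All groups:
  East: 9
  West: 11
  Southwest: 15
  Northeast: 31
  Central: 32

Highest: Central (32)
Lowest: East (9)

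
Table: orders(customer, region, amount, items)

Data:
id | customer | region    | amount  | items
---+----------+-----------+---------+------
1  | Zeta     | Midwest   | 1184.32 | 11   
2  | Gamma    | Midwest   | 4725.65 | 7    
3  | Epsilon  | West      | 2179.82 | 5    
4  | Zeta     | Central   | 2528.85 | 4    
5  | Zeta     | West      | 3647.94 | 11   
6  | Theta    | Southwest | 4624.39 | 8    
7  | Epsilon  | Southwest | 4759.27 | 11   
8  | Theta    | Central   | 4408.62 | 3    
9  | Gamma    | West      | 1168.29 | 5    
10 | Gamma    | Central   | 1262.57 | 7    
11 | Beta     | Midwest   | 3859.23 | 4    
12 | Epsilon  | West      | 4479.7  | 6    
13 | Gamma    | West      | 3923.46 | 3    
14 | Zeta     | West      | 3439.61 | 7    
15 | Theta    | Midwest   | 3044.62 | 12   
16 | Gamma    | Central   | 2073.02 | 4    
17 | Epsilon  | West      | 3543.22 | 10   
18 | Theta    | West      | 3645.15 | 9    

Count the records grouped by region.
SELECT region, COUNT(*) as count
FROM orders
GROUP BY region

Result:
  Central: 4
  Midwest: 4
  Southwest: 2
  West: 8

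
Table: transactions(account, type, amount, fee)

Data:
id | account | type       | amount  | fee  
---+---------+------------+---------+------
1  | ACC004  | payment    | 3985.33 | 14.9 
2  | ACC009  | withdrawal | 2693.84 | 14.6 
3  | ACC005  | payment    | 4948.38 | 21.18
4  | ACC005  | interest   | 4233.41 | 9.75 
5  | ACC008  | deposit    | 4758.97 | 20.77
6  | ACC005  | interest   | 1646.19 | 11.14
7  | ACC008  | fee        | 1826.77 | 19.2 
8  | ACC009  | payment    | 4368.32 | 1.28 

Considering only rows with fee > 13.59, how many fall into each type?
SELECT type, COUNT(*)
FROM transactions
WHERE fee > 13.59
GROUP BY type

Note: WHERE filters rows before grouping.

Result:
  deposit: 1
  fee: 1
  payment: 2
  withdrawal: 1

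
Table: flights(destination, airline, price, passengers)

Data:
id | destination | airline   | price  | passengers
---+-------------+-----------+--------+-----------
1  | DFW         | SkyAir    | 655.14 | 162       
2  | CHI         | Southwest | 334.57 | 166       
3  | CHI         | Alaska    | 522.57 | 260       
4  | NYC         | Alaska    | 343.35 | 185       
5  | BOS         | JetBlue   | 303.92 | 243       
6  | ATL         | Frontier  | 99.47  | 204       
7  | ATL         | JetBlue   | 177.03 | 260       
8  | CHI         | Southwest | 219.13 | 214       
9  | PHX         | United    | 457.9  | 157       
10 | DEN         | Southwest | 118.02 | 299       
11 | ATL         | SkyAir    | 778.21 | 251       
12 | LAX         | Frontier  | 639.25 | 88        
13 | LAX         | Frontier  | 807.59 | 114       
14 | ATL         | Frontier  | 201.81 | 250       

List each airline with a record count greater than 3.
SELECT airline, COUNT(*) as cnt
FROM flights
GROUP BY airline
HAVING COUNT(*) > 3

Result:
  Frontier: 4

Note: HAVING filters groups after aggregation, WHERE filters rows before.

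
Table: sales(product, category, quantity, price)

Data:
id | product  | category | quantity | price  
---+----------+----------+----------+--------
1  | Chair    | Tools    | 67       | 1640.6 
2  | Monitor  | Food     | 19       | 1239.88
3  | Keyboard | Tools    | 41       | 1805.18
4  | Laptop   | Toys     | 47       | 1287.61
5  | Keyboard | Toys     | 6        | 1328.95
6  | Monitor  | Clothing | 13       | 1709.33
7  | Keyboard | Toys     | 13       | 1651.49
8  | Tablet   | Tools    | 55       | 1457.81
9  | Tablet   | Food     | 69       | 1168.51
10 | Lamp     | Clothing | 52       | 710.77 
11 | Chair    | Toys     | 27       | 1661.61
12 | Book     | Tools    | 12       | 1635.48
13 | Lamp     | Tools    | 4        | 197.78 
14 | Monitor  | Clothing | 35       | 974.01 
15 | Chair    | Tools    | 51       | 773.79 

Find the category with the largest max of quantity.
SELECT category, MAX(quantity) as val
FROM sales
GROUP BY category
ORDER BY val DESC
LIMIT 1

Result: Food with max(quantity) = 69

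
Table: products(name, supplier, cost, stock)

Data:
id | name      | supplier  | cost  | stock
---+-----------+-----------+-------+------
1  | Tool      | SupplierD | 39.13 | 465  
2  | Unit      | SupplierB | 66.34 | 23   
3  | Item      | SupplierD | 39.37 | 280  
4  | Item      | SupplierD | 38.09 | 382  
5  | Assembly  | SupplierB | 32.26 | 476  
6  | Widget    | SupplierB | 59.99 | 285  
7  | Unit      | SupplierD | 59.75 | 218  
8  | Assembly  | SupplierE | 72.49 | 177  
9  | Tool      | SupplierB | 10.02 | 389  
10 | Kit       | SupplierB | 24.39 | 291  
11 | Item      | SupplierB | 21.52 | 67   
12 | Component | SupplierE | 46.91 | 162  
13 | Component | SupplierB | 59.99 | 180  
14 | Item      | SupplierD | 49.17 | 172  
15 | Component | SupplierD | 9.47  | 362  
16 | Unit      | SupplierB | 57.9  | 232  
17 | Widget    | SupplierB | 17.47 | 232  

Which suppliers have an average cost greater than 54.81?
SELECT supplier, AVG(cost)
FROM products
GROUP BY supplier
HAVING AVG(cost) > 54.81

Result:
  SupplierE: avg=59.70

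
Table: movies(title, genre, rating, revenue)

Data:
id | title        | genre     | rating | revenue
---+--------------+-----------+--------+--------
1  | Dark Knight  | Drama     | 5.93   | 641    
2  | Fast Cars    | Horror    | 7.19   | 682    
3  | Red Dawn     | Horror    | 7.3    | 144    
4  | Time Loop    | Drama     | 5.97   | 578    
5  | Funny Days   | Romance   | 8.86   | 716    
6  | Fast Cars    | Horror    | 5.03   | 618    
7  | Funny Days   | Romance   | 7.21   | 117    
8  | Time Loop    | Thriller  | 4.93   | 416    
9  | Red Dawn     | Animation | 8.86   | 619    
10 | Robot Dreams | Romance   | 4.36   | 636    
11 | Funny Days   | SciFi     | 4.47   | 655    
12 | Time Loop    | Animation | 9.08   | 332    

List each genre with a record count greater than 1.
SELECT genre, COUNT(*) as cnt
FROM movies
GROUP BY genre
HAVING COUNT(*) > 1

Result:
  Animation: 2
  Drama: 2
  Horror: 3
  Romance: 3

Note: HAVING filters groups after aggregation, WHERE filters rows before.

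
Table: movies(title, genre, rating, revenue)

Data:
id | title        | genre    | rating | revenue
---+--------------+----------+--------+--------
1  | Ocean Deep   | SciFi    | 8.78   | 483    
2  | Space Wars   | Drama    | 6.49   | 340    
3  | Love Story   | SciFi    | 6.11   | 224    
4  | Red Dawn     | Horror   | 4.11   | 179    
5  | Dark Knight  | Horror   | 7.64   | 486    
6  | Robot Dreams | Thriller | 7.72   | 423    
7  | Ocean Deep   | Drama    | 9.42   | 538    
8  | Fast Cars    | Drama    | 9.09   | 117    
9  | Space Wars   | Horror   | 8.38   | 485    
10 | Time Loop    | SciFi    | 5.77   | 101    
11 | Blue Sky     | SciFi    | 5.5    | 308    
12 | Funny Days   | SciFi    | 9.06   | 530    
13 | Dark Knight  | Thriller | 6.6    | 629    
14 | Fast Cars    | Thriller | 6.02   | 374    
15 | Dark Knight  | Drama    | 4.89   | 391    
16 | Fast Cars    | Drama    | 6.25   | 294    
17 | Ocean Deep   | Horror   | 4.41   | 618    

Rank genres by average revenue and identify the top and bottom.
SELECT genre, AVG(revenue)
FROM movies
GROUP BY genre
ORDER BY AVG(revenue)

All groups:
  SciFi: 329.20
  Drama: 336.00
  Horror: 442.00
  Thriller: 475.33

Highest: Thriller (475.33)
Lowest: SciFi (329.20)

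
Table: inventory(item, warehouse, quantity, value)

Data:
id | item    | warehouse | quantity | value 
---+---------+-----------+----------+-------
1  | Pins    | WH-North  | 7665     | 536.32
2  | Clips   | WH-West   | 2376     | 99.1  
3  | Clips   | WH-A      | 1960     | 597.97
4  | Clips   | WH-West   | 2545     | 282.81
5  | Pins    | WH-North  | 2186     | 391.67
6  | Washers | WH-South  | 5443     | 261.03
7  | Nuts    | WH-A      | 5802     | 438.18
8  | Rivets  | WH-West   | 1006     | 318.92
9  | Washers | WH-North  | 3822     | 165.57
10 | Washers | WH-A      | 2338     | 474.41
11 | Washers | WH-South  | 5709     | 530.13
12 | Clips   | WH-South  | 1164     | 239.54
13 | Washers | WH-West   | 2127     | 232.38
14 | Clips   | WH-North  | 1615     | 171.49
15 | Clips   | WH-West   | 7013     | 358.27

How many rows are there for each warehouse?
SELECT warehouse, COUNT(*) as count
FROM inventory
GROUP BY warehouse

Result:
  WH-A: 3
  WH-North: 4
  WH-South: 3
  WH-West: 5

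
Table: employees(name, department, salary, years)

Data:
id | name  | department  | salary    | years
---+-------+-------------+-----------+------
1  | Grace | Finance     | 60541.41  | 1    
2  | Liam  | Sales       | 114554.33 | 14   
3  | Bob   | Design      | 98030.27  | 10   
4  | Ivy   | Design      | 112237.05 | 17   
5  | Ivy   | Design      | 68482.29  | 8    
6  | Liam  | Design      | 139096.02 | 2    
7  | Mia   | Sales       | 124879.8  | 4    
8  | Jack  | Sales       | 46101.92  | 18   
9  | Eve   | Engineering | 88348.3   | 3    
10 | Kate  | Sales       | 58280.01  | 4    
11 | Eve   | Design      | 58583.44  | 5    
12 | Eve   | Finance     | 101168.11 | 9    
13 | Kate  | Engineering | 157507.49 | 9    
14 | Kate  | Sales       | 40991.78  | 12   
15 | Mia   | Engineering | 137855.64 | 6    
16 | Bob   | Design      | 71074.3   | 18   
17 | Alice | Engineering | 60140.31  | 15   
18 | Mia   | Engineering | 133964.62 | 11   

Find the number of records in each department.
SELECT department, COUNT(*) as count
FROM employees
GROUP BY department

Result:
  Design: 6
  Engineering: 5
  Finance: 2
  Sales: 5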